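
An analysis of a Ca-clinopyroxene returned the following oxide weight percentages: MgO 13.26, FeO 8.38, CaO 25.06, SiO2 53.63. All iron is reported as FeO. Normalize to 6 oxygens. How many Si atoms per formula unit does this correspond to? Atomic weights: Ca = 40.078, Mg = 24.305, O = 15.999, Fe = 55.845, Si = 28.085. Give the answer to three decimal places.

MgO: 13.26/40.304 = 0.32900 mol → 0.32900 mol Mg, 0.32900 mol O.
FeO: 8.38/71.844 = 0.11664 mol → 0.11664 mol Fe, 0.11664 mol O.
CaO: 25.06/56.077 = 0.44689 mol → 0.44689 mol Ca, 0.44689 mol O.
SiO2: 53.63/60.083 = 0.89260 mol → 0.89260 mol Si, 1.78520 mol O.
Total oxygen = 2.67773 mol. Normalization factor = 6/2.67773 = 2.24070.
Si per 6 O = 0.89260 × 2.24070 = 2.000.

2.000 Si apfu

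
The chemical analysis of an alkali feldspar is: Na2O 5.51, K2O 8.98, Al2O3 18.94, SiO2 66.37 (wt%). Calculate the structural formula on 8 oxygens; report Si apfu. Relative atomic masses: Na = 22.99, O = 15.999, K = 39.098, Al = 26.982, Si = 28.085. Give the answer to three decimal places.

2.995 Si apfu

Na2O (M=61.979): mol = 0.08890; Na = 0.17780, O = 0.08890.
K2O (M=94.195): mol = 0.09533; K = 0.19066, O = 0.09533.
Al2O3 (M=101.961): mol = 0.18576; Al = 0.37152, O = 0.55728.
SiO2 (M=60.083): mol = 1.10464; Si = 1.10464, O = 2.20928.
ΣO = 2.95079; factor = 8/ΣO = 2.71114.
Si apfu = 1.10464 × 2.71114 = 2.995.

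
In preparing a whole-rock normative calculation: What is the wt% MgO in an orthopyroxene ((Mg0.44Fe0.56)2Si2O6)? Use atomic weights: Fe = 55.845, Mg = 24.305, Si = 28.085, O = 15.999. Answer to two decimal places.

15.02 wt%

Molar mass of (Mg0.44Fe0.56)2Si2O6 = 0.88×24.305 + 1.12×55.845 + 2×28.085 + 6×15.999 = 236.099 g/mol.
Each formula unit contains 0.88 Mg, equivalent to 0.88/1 = 0.8800 mol MgO.
M(MgO) = 1×24.305 + 1×15.999 = 40.304 g/mol.
Mass of MgO per formula unit = 0.8800 × 40.304 = 35.468 g.
MgO wt% = 35.468 / 236.099 × 100 = 15.02%.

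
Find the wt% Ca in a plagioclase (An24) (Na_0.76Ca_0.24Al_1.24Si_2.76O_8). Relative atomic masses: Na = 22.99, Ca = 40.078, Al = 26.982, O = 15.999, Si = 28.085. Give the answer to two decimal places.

3.62 wt%

Molar mass of Na_0.76Ca_0.24Al_1.24Si_2.76O_8: 0.76·22.99 + 0.24·40.078 + 1.24·26.982 + 2.76·28.085 + 8·15.999 = 266.055 g/mol.
Mass of Ca per formula unit: 0.24 × 40.078 = 9.619 g.
Weight fraction Ca = 9.619 / 266.055 = 0.0362.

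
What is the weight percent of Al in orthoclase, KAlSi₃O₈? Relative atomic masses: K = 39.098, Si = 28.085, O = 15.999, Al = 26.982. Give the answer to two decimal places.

9.69 wt%

M(KAlSi₃O₈) = 278.327 g/mol.
Al contributes 1 × 26.982 = 26.982 g per mole.
26.982/278.327 = 0.0969 → 9.69%.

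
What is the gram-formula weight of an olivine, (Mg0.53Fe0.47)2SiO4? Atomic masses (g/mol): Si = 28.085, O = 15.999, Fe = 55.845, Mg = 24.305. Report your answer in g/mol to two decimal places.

170.34 g/mol

Mg: 1.06 × 24.305 = 25.7633
Fe: 0.94 × 55.845 = 52.4943
Si: 1 × 28.085 = 28.0850
O: 4 × 15.999 = 63.9960
Summing the contributions gives the formula mass.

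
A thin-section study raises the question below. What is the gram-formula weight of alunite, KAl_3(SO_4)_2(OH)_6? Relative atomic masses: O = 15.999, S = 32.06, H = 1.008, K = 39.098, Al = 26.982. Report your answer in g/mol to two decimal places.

K: 1 × 39.098 = 39.0980
Al: 3 × 26.982 = 80.9460
S: 2 × 32.06 = 64.1200
O: 14 × 15.999 = 223.9860
H: 6 × 1.008 = 6.0480
Summing the contributions gives the formula mass.

414.20 g/mol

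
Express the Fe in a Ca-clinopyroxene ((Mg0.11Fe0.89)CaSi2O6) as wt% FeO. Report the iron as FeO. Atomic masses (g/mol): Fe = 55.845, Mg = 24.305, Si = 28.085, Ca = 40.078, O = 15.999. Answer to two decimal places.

Formula mass = 244.618 g/mol.
0.89 Fe → 0.8900 mol FeO per formula unit; M(FeO) = 71.844, so FeO mass = 63.941 g.
63.941/244.618 × 100 = 26.14 wt%.

26.14 wt%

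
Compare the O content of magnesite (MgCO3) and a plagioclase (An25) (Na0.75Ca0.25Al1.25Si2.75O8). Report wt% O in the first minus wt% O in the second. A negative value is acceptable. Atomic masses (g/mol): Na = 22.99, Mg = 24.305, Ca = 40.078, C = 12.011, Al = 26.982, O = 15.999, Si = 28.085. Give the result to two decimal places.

8.85 percentage points

M(MgCO3) = 84.313 g/mol, so wt% O = 47.997/84.313 × 100 = 56.93%.
M(Na0.75Ca0.25Al1.25Si2.75O8) = 266.215 g/mol, so wt% O = 127.992/266.215 × 100 = 48.08%.
56.93 − 48.08 = 8.85 pp.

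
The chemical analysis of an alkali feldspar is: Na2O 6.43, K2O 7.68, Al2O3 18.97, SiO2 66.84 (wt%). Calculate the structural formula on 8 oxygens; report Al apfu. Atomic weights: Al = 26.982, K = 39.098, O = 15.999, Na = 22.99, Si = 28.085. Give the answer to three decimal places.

Na2O: 6.43/61.979 = 0.10374 mol → 0.20748 mol Na, 0.10374 mol O.
K2O: 7.68/94.195 = 0.08153 mol → 0.16306 mol K, 0.08153 mol O.
Al2O3: 18.97/101.961 = 0.18605 mol → 0.37210 mol Al, 0.55815 mol O.
SiO2: 66.84/60.083 = 1.11246 mol → 1.11246 mol Si, 2.22492 mol O.
Total oxygen = 2.96834 mol. Normalization factor = 8/2.96834 = 2.69511.
Al per 8 O = 0.37210 × 2.69511 = 1.003.

1.003 Al apfu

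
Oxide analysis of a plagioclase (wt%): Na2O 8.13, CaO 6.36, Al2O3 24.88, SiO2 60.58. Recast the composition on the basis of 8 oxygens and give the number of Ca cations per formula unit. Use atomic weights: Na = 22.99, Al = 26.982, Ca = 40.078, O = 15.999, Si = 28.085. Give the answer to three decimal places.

Na2O: 8.13/61.979 = 0.13117 mol → 0.26234 mol Na, 0.13117 mol O.
CaO: 6.36/56.077 = 0.11342 mol → 0.11342 mol Ca, 0.11342 mol O.
Al2O3: 24.88/101.961 = 0.24401 mol → 0.48802 mol Al, 0.73203 mol O.
SiO2: 60.58/60.083 = 1.00827 mol → 1.00827 mol Si, 2.01654 mol O.
Total oxygen = 2.99316 mol. Normalization factor = 8/2.99316 = 2.67276.
Ca per 8 O = 0.11342 × 2.67276 = 0.303.

0.303 Ca apfu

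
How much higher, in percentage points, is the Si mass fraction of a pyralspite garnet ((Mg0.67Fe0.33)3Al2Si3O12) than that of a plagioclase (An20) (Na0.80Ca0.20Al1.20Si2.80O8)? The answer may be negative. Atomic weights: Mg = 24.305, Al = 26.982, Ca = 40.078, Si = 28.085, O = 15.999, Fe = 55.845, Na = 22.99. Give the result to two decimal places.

First mineral: 84.255 g Si in 434.347 g formula = 19.40 wt% Si.
Second mineral: 78.638 g Si in 265.416 g formula = 29.63 wt% Si.
19.40% − 29.63% gives a difference of -10.23 percentage points.

-10.23 percentage points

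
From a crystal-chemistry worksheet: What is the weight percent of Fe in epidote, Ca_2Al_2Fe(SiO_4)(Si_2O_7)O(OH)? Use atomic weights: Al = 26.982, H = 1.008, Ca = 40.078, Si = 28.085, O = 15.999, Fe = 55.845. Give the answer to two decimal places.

M(Ca_2Al_2Fe(SiO_4)(Si_2O_7)O(OH)) = 483.215 g/mol.
Fe contributes 1 × 55.845 = 55.845 g per mole.
55.845/483.215 = 0.1156 → 11.56%.

11.56 mass %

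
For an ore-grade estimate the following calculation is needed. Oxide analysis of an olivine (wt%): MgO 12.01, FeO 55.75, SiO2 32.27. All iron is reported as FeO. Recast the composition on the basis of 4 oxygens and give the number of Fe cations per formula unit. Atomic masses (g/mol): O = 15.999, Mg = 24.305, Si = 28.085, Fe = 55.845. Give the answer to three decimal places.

1.445 Fe apfu

12.01 wt% MgO ÷ 40.304 g/mol = 0.29799 mol, giving 0.29799 Mg and 0.29799 O.
55.75 wt% FeO ÷ 71.844 g/mol = 0.77599 mol, giving 0.77599 Fe and 0.77599 O.
32.27 wt% SiO2 ÷ 60.083 g/mol = 0.53709 mol, giving 0.53709 Si and 1.07418 O.
Oxygen sums to 2.14816; scaling by 4/2.14816 = 1.86206 puts the formula on 4 O.
Fe: 0.77599 × 1.86206 = 1.445 atoms per formula unit.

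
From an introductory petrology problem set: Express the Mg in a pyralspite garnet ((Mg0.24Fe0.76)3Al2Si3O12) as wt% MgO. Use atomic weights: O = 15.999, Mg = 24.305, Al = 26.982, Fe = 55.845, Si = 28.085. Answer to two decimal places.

Formula mass = 475.033 g/mol.
0.72 Mg → 0.7200 mol MgO per formula unit; M(MgO) = 40.304, so MgO mass = 29.019 g.
29.019/475.033 × 100 = 6.11 wt%.

6.11 wt%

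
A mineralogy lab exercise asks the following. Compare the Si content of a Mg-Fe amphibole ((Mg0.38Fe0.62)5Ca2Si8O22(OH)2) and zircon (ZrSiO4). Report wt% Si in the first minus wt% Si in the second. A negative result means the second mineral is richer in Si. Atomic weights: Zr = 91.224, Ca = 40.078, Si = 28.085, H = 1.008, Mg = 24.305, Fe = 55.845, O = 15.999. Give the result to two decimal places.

Si in (Mg0.38Fe0.62)5Ca2Si8O22(OH)2: molar mass 910.127 g/mol; 8×28.085 = 224.680 g → 24.69 wt%.
Si in ZrSiO4: molar mass 183.305 g/mol; 1×28.085 = 28.085 g → 15.32 wt%.
Difference = 24.69 − 15.32 = 9.37 percentage points.

9.37 percentage points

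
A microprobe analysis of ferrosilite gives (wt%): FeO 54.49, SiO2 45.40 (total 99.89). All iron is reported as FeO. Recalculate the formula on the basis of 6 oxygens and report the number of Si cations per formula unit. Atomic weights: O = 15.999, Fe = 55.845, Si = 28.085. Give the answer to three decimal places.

1.998 Si apfu

FeO (M=71.844): mol = 0.75845; Fe = 0.75845, O = 0.75845.
SiO2 (M=60.083): mol = 0.75562; Si = 0.75562, O = 1.51124.
ΣO = 2.26969; factor = 6/ΣO = 2.64353.
Si apfu = 0.75562 × 2.64353 = 1.998.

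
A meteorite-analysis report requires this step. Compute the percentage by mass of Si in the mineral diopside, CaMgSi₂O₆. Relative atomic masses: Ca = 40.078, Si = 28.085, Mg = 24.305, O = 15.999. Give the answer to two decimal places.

Formula mass = 1×40.078 + 1×24.305 + 2×28.085 + 6×15.999 = 216.547 g/mol, of which 56.170 g is Si.
So Si makes up 56.170/216.547 = 0.2594 of the mass, i.e. 25.94%.

25.94 wt%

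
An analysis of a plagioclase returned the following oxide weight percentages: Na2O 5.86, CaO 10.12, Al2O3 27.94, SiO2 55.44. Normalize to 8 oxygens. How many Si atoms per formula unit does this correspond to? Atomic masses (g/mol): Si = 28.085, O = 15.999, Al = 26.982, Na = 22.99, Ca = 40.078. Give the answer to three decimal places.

2.509 Si apfu

Na2O (M=61.979): mol = 0.09455; Na = 0.18910, O = 0.09455.
CaO (M=56.077): mol = 0.18047; Ca = 0.18047, O = 0.18047.
Al2O3 (M=101.961): mol = 0.27403; Al = 0.54806, O = 0.82209.
SiO2 (M=60.083): mol = 0.92272; Si = 0.92272, O = 1.84544.
ΣO = 2.94255; factor = 8/ΣO = 2.71873.
Si apfu = 0.92272 × 2.71873 = 2.509.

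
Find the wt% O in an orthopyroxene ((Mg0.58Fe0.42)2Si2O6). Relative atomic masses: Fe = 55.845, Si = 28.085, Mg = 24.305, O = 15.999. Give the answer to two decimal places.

42.24 mass %

M((Mg0.58Fe0.42)2Si2O6) = 227.268 g/mol.
O contributes 6 × 15.999 = 95.994 g per mole.
95.994/227.268 = 0.4224 → 42.24%.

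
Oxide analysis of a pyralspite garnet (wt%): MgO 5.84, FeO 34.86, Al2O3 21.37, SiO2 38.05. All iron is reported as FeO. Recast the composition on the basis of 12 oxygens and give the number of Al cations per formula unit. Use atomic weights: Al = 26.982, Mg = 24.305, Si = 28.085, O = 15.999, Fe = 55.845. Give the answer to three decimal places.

1.992 Al apfu

MgO: 5.84/40.304 = 0.14490 mol → 0.14490 mol Mg, 0.14490 mol O.
FeO: 34.86/71.844 = 0.48522 mol → 0.48522 mol Fe, 0.48522 mol O.
Al2O3: 21.37/101.961 = 0.20959 mol → 0.41918 mol Al, 0.62877 mol O.
SiO2: 38.05/60.083 = 0.63329 mol → 0.63329 mol Si, 1.26658 mol O.
Total oxygen = 2.52547 mol. Normalization factor = 12/2.52547 = 4.75159.
Al per 12 O = 0.41918 × 4.75159 = 1.992.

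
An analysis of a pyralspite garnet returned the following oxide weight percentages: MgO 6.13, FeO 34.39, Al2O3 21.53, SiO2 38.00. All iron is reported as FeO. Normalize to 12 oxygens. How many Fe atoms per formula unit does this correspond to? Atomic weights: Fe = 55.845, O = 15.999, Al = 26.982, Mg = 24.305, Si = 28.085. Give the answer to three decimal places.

2.271 Fe apfu

MgO: 6.13/40.304 = 0.15209 mol → 0.15209 mol Mg, 0.15209 mol O.
FeO: 34.39/71.844 = 0.47868 mol → 0.47868 mol Fe, 0.47868 mol O.
Al2O3: 21.53/101.961 = 0.21116 mol → 0.42232 mol Al, 0.63348 mol O.
SiO2: 38.00/60.083 = 0.63246 mol → 0.63246 mol Si, 1.26492 mol O.
Total oxygen = 2.52917 mol. Normalization factor = 12/2.52917 = 4.74464.
Fe per 12 O = 0.47868 × 4.74464 = 2.271.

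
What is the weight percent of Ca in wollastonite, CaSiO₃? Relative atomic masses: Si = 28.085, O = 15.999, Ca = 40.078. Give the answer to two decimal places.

34.50 wt%

M(CaSiO₃) = 116.160 g/mol.
Ca contributes 1 × 40.078 = 40.078 g per mole.
40.078/116.160 = 0.3450 → 34.50%.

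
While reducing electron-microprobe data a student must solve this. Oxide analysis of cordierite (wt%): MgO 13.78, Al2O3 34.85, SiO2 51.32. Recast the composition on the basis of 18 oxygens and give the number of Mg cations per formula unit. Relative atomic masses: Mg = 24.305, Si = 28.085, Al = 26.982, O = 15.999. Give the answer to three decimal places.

13.78 wt% MgO ÷ 40.304 g/mol = 0.34190 mol, giving 0.34190 Mg and 0.34190 O.
34.85 wt% Al2O3 ÷ 101.961 g/mol = 0.34180 mol, giving 0.68360 Al and 1.02540 O.
51.32 wt% SiO2 ÷ 60.083 g/mol = 0.85415 mol, giving 0.85415 Si and 1.70830 O.
Oxygen sums to 3.07560; scaling by 18/3.07560 = 5.85252 puts the formula on 18 O.
Mg: 0.34190 × 5.85252 = 2.001 atoms per formula unit.

2.001 Mg apfu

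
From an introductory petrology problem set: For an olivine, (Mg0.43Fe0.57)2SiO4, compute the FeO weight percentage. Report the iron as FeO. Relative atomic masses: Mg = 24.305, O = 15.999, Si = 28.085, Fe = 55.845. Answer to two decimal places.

M((Mg0.43Fe0.57)2SiO4) = 176.647 g/mol; M(FeO) = 71.844 g/mol.
Moles FeO per formula unit = 1.14 Fe ÷ 1 = 1.1400.
FeO fraction = (1.1400 × 71.844) / 176.647 = 81.902/176.647 = 0.4636.

46.36 wt%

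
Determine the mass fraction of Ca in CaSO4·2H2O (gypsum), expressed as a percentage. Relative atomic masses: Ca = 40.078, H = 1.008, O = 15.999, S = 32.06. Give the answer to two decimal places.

Formula mass = 1*40.078 + 1*32.06 + 6*15.999 + 4*1.008 = 172.164 g/mol, of which 40.078 g is Ca.
So Ca makes up 40.078/172.164 = 0.2328 of the mass, i.e. 23.28%.

23.28 wt%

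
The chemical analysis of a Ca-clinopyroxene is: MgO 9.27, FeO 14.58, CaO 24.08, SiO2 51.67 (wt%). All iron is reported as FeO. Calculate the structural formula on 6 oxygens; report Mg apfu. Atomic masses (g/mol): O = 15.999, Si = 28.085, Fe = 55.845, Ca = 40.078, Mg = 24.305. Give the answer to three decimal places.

0.534 Mg apfu

MgO (M=40.304): mol = 0.23000; Mg = 0.23000, O = 0.23000.
FeO (M=71.844): mol = 0.20294; Fe = 0.20294, O = 0.20294.
CaO (M=56.077): mol = 0.42941; Ca = 0.42941, O = 0.42941.
SiO2 (M=60.083): mol = 0.85998; Si = 0.85998, O = 1.71996.
ΣO = 2.58231; factor = 6/ΣO = 2.32350.
Mg apfu = 0.23000 × 2.32350 = 0.534.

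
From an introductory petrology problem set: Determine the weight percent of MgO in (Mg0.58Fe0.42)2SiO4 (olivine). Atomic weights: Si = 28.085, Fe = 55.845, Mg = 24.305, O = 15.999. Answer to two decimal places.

27.96 wt%

Molar mass of (Mg0.58Fe0.42)2SiO4 = 1.16*24.305 + 0.84*55.845 + 1*28.085 + 4*15.999 = 167.185 g/mol.
Each formula unit contains 1.16 Mg, equivalent to 1.16/1 = 1.1600 mol MgO.
M(MgO) = 1×24.305 + 1×15.999 = 40.304 g/mol.
Mass of MgO per formula unit = 1.1600 × 40.304 = 46.753 g.
MgO wt% = 46.753 / 167.185 × 100 = 27.96%.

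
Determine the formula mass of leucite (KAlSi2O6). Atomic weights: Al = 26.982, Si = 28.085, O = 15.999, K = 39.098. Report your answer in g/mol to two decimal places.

218.24 g/mol

The formula mass is the sum 1(39.098) + 1(26.982) + 2(28.085) + 6(15.999).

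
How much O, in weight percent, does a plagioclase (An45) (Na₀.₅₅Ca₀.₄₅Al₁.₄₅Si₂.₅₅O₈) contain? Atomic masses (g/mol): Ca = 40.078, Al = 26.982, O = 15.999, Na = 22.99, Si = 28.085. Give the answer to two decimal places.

47.51 weight percent

Formula mass = 0.55*22.99 + 0.45*40.078 + 1.45*26.982 + 2.55*28.085 + 8*15.999 = 269.412 g/mol, of which 127.992 g is O.
So O makes up 127.992/269.412 = 0.4751 of the mass, i.e. 47.51%.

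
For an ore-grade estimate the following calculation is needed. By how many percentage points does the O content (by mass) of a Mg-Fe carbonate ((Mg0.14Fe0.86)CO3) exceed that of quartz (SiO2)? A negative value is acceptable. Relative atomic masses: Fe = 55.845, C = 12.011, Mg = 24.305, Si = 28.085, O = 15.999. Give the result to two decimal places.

O in (Mg0.14Fe0.86)CO3: molar mass 111.437 g/mol; 3×15.999 = 47.997 g → 43.07 wt%.
O in SiO2: molar mass 60.083 g/mol; 2×15.999 = 31.998 g → 53.26 wt%.
Difference = 43.07 − 53.26 = -10.19 percentage points.

-10.19 percentage points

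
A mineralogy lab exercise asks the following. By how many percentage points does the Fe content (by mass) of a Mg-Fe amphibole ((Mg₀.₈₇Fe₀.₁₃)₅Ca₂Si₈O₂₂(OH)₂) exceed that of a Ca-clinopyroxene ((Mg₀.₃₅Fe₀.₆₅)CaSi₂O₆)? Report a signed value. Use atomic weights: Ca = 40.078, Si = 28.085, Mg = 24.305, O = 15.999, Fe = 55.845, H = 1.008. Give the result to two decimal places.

-10.95 percentage points

Fe in (Mg₀.₈₇Fe₀.₁₃)₅Ca₂Si₈O₂₂(OH)₂: molar mass 832.854 g/mol; 0.65×55.845 = 36.299 g → 4.36 wt%.
Fe in (Mg₀.₃₅Fe₀.₆₅)CaSi₂O₆: molar mass 237.048 g/mol; 0.65×55.845 = 36.299 g → 15.31 wt%.
Difference = 4.36 − 15.31 = -10.95 percentage points.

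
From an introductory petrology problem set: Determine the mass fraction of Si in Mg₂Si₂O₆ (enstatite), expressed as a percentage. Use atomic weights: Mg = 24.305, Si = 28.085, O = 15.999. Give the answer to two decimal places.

27.98 mass %

Molar mass of Mg₂Si₂O₆: 2·24.305 + 2·28.085 + 6·15.999 = 200.774 g/mol.
Mass of Si per formula unit: 2 × 28.085 = 56.170 g.
Weight fraction Si = 56.170 / 200.774 = 0.2798.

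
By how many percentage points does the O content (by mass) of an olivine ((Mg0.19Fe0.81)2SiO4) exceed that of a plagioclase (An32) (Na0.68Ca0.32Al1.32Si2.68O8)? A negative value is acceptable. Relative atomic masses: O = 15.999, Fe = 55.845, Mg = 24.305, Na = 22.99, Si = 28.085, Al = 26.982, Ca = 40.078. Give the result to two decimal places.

-14.51 percentage points

M((Mg0.19Fe0.81)2SiO4) = 191.786 g/mol, so wt% O = 63.996/191.786 × 100 = 33.37%.
M(Na0.68Ca0.32Al1.32Si2.68O8) = 267.334 g/mol, so wt% O = 127.992/267.334 × 100 = 47.88%.
33.37 − 47.88 = -14.51 pp.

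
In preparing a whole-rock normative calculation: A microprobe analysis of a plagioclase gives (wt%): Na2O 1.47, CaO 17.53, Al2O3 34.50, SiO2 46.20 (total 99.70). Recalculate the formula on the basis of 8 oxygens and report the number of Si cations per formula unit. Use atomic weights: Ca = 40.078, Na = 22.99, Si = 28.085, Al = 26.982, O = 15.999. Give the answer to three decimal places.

2.129 Si apfu

Na2O (M=61.979): mol = 0.02372; Na = 0.04744, O = 0.02372.
CaO (M=56.077): mol = 0.31261; Ca = 0.31261, O = 0.31261.
Al2O3 (M=101.961): mol = 0.33836; Al = 0.67672, O = 1.01508.
SiO2 (M=60.083): mol = 0.76894; Si = 0.76894, O = 1.53788.
ΣO = 2.88929; factor = 8/ΣO = 2.76885.
Si apfu = 0.76894 × 2.76885 = 2.129.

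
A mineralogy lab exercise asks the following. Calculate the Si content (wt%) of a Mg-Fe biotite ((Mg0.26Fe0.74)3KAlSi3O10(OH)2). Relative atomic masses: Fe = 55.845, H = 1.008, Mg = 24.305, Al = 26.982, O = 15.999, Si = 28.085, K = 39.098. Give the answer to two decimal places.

17.29 wt%

Formula mass = 0.78×24.305 + 2.22×55.845 + 1×39.098 + 1×26.982 + 3×28.085 + 12×15.999 + 2×1.008 = 487.273 g/mol, of which 84.255 g is Si.
So Si makes up 84.255/487.273 = 0.1729 of the mass, i.e. 17.29%.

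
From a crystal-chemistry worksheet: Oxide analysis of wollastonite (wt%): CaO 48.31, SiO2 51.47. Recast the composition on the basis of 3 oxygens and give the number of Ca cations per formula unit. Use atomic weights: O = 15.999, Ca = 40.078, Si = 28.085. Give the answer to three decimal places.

CaO: 48.31/56.077 = 0.86149 mol → 0.86149 mol Ca, 0.86149 mol O.
SiO2: 51.47/60.083 = 0.85665 mol → 0.85665 mol Si, 1.71330 mol O.
Total oxygen = 2.57479 mol. Normalization factor = 3/2.57479 = 1.16514.
Ca per 3 O = 0.86149 × 1.16514 = 1.004.

1.004 Ca apfu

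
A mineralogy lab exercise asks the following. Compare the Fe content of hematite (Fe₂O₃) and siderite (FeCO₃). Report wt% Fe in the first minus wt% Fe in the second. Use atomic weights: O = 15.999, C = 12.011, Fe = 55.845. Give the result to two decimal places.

21.74 percentage points

Fe in Fe₂O₃: molar mass 159.687 g/mol; 2×55.845 = 111.690 g → 69.94 wt%.
Fe in FeCO₃: molar mass 115.853 g/mol; 1×55.845 = 55.845 g → 48.20 wt%.
Difference = 69.94 − 48.20 = 21.74 percentage points.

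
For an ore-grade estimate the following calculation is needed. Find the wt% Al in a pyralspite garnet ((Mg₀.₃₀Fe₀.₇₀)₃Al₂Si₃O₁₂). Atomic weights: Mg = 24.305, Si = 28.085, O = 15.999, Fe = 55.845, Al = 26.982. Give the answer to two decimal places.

M((Mg₀.₃₀Fe₀.₇₀)₃Al₂Si₃O₁₂) = 469.356 g/mol.
Al contributes 2 × 26.982 = 53.964 g per mole.
53.964/469.356 = 0.1150 → 11.50%.

11.50 weight percent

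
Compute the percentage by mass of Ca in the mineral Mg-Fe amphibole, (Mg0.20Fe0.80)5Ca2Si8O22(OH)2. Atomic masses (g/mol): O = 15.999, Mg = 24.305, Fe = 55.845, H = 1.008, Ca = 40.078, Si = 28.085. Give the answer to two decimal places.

M((Mg0.20Fe0.80)5Ca2Si8O22(OH)2) = 938.513 g/mol.
Ca contributes 2 × 40.078 = 80.156 g per mole.
80.156/938.513 = 0.0854 → 8.54%.

8.54 weight percent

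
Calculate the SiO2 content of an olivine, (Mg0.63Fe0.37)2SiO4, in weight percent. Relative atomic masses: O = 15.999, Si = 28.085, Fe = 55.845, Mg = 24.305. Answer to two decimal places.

Molar mass of (Mg0.63Fe0.37)2SiO4 = 1.26*24.305 + 0.74*55.845 + 1*28.085 + 4*15.999 = 164.031 g/mol.
Each formula unit contains 1 Si, equivalent to 1/1 = 1.0000 mol SiO2.
M(SiO2) = 1×28.085 + 2×15.999 = 60.083 g/mol.
Mass of SiO2 per formula unit = 1.0000 × 60.083 = 60.083 g.
SiO2 wt% = 60.083 / 164.031 × 100 = 36.63%.

36.63 wt%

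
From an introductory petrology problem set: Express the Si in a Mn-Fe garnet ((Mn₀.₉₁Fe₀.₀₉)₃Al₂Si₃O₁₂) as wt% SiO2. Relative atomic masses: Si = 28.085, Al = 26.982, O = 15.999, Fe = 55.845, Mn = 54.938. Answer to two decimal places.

Molar mass of (Mn₀.₉₁Fe₀.₀₉)₃Al₂Si₃O₁₂ = 2.73×54.938 + 0.27×55.845 + 2×26.982 + 3×28.085 + 12×15.999 = 495.266 g/mol.
Each formula unit contains 3 Si, equivalent to 3/1 = 3.0000 mol SiO2.
M(SiO2) = 1×28.085 + 2×15.999 = 60.083 g/mol.
Mass of SiO2 per formula unit = 3.0000 × 60.083 = 180.249 g.
SiO2 wt% = 180.249 / 495.266 × 100 = 36.39%.

36.39 wt%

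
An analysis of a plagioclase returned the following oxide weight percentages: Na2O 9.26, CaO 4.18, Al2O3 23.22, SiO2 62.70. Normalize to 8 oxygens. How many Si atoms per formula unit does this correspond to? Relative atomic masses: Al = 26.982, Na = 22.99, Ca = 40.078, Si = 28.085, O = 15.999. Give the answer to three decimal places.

2.788 Si apfu

9.26 wt% Na2O ÷ 61.979 g/mol = 0.14941 mol, giving 0.29882 Na and 0.14941 O.
4.18 wt% CaO ÷ 56.077 g/mol = 0.07454 mol, giving 0.07454 Ca and 0.07454 O.
23.22 wt% Al2O3 ÷ 101.961 g/mol = 0.22773 mol, giving 0.45546 Al and 0.68319 O.
62.70 wt% SiO2 ÷ 60.083 g/mol = 1.04356 mol, giving 1.04356 Si and 2.08712 O.
Oxygen sums to 2.99426; scaling by 8/2.99426 = 2.67178 puts the formula on 8 O.
Si: 1.04356 × 2.67178 = 2.788 atoms per formula unit.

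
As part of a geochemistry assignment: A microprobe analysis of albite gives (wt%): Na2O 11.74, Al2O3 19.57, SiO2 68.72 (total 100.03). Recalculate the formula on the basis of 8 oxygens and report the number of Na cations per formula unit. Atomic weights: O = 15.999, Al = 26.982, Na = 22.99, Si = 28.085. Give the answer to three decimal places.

Na2O: 11.74/61.979 = 0.18942 mol → 0.37884 mol Na, 0.18942 mol O.
Al2O3: 19.57/101.961 = 0.19194 mol → 0.38388 mol Al, 0.57582 mol O.
SiO2: 68.72/60.083 = 1.14375 mol → 1.14375 mol Si, 2.28750 mol O.
Total oxygen = 3.05274 mol. Normalization factor = 8/3.05274 = 2.62060.
Na per 8 O = 0.37884 × 2.62060 = 0.993.

0.993 Na apfu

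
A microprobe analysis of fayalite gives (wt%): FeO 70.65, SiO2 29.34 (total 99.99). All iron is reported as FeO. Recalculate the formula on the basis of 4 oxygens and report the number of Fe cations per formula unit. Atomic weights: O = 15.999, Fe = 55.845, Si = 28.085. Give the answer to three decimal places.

2.007 Fe apfu

FeO: 70.65/71.844 = 0.98338 mol → 0.98338 mol Fe, 0.98338 mol O.
SiO2: 29.34/60.083 = 0.48832 mol → 0.48832 mol Si, 0.97664 mol O.
Total oxygen = 1.96002 mol. Normalization factor = 4/1.96002 = 2.04080.
Fe per 4 O = 0.98338 × 2.04080 = 2.007.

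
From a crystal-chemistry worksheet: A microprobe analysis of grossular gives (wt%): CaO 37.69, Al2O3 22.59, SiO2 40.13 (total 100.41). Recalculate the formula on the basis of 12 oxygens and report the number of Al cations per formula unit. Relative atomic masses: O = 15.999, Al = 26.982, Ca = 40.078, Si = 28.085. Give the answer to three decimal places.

1.990 Al apfu

CaO: 37.69/56.077 = 0.67211 mol → 0.67211 mol Ca, 0.67211 mol O.
Al2O3: 22.59/101.961 = 0.22156 mol → 0.44312 mol Al, 0.66468 mol O.
SiO2: 40.13/60.083 = 0.66791 mol → 0.66791 mol Si, 1.33582 mol O.
Total oxygen = 2.67261 mol. Normalization factor = 12/2.67261 = 4.48999.
Al per 12 O = 0.44312 × 4.48999 = 1.990.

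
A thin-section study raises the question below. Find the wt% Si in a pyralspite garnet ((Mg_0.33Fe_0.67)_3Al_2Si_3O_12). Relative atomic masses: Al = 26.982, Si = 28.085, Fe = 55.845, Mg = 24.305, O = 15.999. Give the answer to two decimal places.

18.06 mass %

Molar mass of (Mg_0.33Fe_0.67)_3Al_2Si_3O_12: 0.99·24.305 + 2.01·55.845 + 2·26.982 + 3·28.085 + 12·15.999 = 466.517 g/mol.
Mass of Si per formula unit: 3 × 28.085 = 84.255 g.
Weight fraction Si = 84.255 / 466.517 = 0.1806.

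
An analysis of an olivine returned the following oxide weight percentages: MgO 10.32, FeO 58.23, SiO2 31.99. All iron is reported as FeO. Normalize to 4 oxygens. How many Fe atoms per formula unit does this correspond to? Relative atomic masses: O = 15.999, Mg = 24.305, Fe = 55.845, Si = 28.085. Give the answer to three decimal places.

1.521 Fe apfu

10.32 wt% MgO ÷ 40.304 g/mol = 0.25605 mol, giving 0.25605 Mg and 0.25605 O.
58.23 wt% FeO ÷ 71.844 g/mol = 0.81051 mol, giving 0.81051 Fe and 0.81051 O.
31.99 wt% SiO2 ÷ 60.083 g/mol = 0.53243 mol, giving 0.53243 Si and 1.06486 O.
Oxygen sums to 2.13142; scaling by 4/2.13142 = 1.87668 puts the formula on 4 O.
Fe: 0.81051 × 1.87668 = 1.521 atoms per formula unit.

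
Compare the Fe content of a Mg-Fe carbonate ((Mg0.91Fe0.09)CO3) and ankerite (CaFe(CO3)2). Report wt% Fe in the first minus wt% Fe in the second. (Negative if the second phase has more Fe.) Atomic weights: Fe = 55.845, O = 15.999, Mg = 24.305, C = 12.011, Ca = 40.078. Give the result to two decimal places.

-20.09 percentage points

First mineral: 5.026 g Fe in 87.152 g formula = 5.77 wt% Fe.
Second mineral: 55.845 g Fe in 215.939 g formula = 25.86 wt% Fe.
5.77% − 25.86% gives a difference of -20.09 percentage points.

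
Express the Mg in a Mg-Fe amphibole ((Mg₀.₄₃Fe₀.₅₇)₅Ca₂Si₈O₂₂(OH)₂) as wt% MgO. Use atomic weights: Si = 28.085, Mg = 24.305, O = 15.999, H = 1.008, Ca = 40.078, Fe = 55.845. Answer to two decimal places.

M((Mg₀.₄₃Fe₀.₅₇)₅Ca₂Si₈O₂₂(OH)₂) = 902.242 g/mol; M(MgO) = 40.304 g/mol.
Moles MgO per formula unit = 2.15 Mg ÷ 1 = 2.1500.
MgO fraction = (2.1500 × 40.304) / 902.242 = 86.654/902.242 = 0.0960.

9.60 wt%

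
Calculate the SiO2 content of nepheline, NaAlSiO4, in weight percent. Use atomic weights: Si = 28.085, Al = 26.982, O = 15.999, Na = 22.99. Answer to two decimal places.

42.30 wt%

Molar mass of NaAlSiO4 = 1*22.99 + 1*26.982 + 1*28.085 + 4*15.999 = 142.053 g/mol.
Each formula unit contains 1 Si, equivalent to 1/1 = 1.0000 mol SiO2.
M(SiO2) = 1×28.085 + 2×15.999 = 60.083 g/mol.
Mass of SiO2 per formula unit = 1.0000 × 60.083 = 60.083 g.
SiO2 wt% = 60.083 / 142.053 × 100 = 42.30%.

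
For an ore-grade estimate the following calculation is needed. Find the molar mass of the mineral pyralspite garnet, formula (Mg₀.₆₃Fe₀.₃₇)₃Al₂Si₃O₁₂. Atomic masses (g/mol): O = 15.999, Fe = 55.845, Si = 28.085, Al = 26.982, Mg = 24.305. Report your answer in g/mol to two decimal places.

438.13 g/mol

The formula mass is the sum 1.89·24.305 + 1.11·55.845 + 2·26.982 + 3·28.085 + 12·15.999.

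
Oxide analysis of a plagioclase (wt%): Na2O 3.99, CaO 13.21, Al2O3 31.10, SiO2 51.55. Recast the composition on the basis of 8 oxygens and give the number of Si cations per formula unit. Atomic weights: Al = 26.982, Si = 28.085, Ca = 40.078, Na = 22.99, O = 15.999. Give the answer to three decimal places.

3.99 wt% Na2O ÷ 61.979 g/mol = 0.06438 mol, giving 0.12876 Na and 0.06438 O.
13.21 wt% CaO ÷ 56.077 g/mol = 0.23557 mol, giving 0.23557 Ca and 0.23557 O.
31.10 wt% Al2O3 ÷ 101.961 g/mol = 0.30502 mol, giving 0.61004 Al and 0.91506 O.
51.55 wt% SiO2 ÷ 60.083 g/mol = 0.85798 mol, giving 0.85798 Si and 1.71596 O.
Oxygen sums to 2.93097; scaling by 8/2.93097 = 2.72947 puts the formula on 8 O.
Si: 0.85798 × 2.72947 = 2.342 atoms per formula unit.

2.342 Si apfu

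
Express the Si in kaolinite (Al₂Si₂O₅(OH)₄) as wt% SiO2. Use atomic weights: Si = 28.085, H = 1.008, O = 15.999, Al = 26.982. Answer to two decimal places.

46.55 wt%

Formula mass = 258.157 g/mol.
2 Si → 2.0000 mol SiO2 per formula unit; M(SiO2) = 60.083, so SiO2 mass = 120.166 g.
120.166/258.157 × 100 = 46.55 wt%.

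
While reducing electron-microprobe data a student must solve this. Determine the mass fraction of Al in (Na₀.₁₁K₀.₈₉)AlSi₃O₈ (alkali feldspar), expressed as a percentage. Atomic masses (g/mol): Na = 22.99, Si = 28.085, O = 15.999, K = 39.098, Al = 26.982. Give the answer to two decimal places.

Molar mass of (Na₀.₁₁K₀.₈₉)AlSi₃O₈: 0.11×22.99 + 0.89×39.098 + 1×26.982 + 3×28.085 + 8×15.999 = 276.555 g/mol.
Mass of Al per formula unit: 1 × 26.982 = 26.982 g.
Weight fraction Al = 26.982 / 276.555 = 0.0976.

9.76 mass %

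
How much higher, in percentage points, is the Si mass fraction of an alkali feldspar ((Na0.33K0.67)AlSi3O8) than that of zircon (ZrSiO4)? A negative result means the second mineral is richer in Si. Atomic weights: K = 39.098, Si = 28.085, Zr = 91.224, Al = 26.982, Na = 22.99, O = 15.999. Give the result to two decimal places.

M((Na0.33K0.67)AlSi3O8) = 273.011 g/mol, so wt% Si = 84.255/273.011 × 100 = 30.86%.
M(ZrSiO4) = 183.305 g/mol, so wt% Si = 28.085/183.305 × 100 = 15.32%.
30.86 − 15.32 = 15.54 pp.

15.54 percentage points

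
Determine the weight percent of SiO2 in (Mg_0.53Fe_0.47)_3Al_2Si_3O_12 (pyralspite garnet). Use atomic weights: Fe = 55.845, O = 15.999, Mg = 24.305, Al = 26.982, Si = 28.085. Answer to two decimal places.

Formula mass = 447.593 g/mol.
3 Si → 3.0000 mol SiO2 per formula unit; M(SiO2) = 60.083, so SiO2 mass = 180.249 g.
180.249/447.593 × 100 = 40.27 wt%.

40.27 wt%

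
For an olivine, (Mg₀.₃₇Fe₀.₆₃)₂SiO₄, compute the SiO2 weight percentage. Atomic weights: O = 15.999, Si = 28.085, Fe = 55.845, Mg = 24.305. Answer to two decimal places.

33.30 wt%

Formula mass = 180.431 g/mol.
1 Si → 1.0000 mol SiO2 per formula unit; M(SiO2) = 60.083, so SiO2 mass = 60.083 g.
60.083/180.431 × 100 = 33.30 wt%.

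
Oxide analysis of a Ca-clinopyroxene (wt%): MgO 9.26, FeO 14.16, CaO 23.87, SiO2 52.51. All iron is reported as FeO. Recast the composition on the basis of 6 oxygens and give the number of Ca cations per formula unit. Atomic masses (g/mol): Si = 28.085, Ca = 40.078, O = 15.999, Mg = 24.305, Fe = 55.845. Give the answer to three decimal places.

MgO: 9.26/40.304 = 0.22975 mol → 0.22975 mol Mg, 0.22975 mol O.
FeO: 14.16/71.844 = 0.19709 mol → 0.19709 mol Fe, 0.19709 mol O.
CaO: 23.87/56.077 = 0.42566 mol → 0.42566 mol Ca, 0.42566 mol O.
SiO2: 52.51/60.083 = 0.87396 mol → 0.87396 mol Si, 1.74792 mol O.
Total oxygen = 2.60042 mol. Normalization factor = 6/2.60042 = 2.30732.
Ca per 6 O = 0.42566 × 2.30732 = 0.982.

0.982 Ca apfu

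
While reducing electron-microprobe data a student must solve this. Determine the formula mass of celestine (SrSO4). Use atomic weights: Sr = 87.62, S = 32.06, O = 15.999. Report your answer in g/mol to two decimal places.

M = 1×87.62 + 1×32.06 + 4×15.999

183.68 g/mol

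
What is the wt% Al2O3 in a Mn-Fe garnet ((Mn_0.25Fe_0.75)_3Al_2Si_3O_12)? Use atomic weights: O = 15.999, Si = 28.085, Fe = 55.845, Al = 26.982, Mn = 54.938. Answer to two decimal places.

Formula mass = 497.062 g/mol.
2 Al → 1.0000 mol Al2O3 per formula unit; M(Al2O3) = 101.961, so Al2O3 mass = 101.961 g.
101.961/497.062 × 100 = 20.51 wt%.

20.51 wt%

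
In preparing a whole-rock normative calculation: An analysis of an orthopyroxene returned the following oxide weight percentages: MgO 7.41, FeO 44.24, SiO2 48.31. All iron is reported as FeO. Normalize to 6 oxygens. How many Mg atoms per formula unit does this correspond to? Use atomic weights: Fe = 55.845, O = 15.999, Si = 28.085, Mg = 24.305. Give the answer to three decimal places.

MgO (M=40.304): mol = 0.18385; Mg = 0.18385, O = 0.18385.
FeO (M=71.844): mol = 0.61578; Fe = 0.61578, O = 0.61578.
SiO2 (M=60.083): mol = 0.80405; Si = 0.80405, O = 1.60810.
ΣO = 2.40773; factor = 6/ΣO = 2.49197.
Mg apfu = 0.18385 × 2.49197 = 0.458.

0.458 Mg apfu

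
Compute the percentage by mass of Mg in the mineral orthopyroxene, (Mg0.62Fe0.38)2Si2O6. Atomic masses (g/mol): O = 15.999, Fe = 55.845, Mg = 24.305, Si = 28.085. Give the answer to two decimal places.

M((Mg0.62Fe0.38)2Si2O6) = 224.744 g/mol.
Mg contributes 1.24 × 24.305 = 30.138 g per mole.
30.138/224.744 = 0.1341 → 13.41%.

13.41 mass %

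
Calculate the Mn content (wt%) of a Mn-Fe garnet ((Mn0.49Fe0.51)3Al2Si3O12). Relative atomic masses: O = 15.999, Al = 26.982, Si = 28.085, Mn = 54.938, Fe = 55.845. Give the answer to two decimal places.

16.27 wt%

Formula mass = 1.47*54.938 + 1.53*55.845 + 2*26.982 + 3*28.085 + 12*15.999 = 496.409 g/mol, of which 80.759 g is Mn.
So Mn makes up 80.759/496.409 = 0.1627 of the mass, i.e. 16.27%.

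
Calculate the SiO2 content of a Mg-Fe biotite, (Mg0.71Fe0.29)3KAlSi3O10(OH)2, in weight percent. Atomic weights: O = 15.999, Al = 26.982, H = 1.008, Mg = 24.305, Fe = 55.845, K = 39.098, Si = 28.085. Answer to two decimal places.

40.53 wt%

M((Mg0.71Fe0.29)3KAlSi3O10(OH)2) = 444.694 g/mol; M(SiO2) = 60.083 g/mol.
Moles SiO2 per formula unit = 3 Si ÷ 1 = 3.0000.
SiO2 fraction = (3.0000 × 60.083) / 444.694 = 180.249/444.694 = 0.4053.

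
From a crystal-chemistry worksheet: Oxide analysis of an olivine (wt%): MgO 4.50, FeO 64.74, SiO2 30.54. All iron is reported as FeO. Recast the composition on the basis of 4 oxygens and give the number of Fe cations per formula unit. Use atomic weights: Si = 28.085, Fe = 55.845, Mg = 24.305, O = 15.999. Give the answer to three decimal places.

1.776 Fe apfu

MgO: 4.50/40.304 = 0.11165 mol → 0.11165 mol Mg, 0.11165 mol O.
FeO: 64.74/71.844 = 0.90112 mol → 0.90112 mol Fe, 0.90112 mol O.
SiO2: 30.54/60.083 = 0.50830 mol → 0.50830 mol Si, 1.01660 mol O.
Total oxygen = 2.02937 mol. Normalization factor = 4/2.02937 = 1.97106.
Fe per 4 O = 0.90112 × 1.97106 = 1.776.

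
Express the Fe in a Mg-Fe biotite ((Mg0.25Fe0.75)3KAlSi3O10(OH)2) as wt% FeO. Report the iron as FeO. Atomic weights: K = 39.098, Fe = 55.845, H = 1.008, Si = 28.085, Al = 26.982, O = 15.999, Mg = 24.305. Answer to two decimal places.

Formula mass = 488.219 g/mol.
2.25 Fe → 2.2500 mol FeO per formula unit; M(FeO) = 71.844, so FeO mass = 161.649 g.
161.649/488.219 × 100 = 33.11 wt%.

33.11 wt%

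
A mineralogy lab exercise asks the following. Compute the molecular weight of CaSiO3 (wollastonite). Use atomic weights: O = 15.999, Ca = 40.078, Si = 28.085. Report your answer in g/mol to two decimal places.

116.16 g/mol

The formula mass is the sum 1(40.078) + 1(28.085) + 3(15.999).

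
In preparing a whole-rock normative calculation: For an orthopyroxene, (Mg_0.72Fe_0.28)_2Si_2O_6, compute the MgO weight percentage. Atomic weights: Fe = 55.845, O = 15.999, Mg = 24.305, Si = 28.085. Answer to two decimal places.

M((Mg_0.72Fe_0.28)_2Si_2O_6) = 218.436 g/mol; M(MgO) = 40.304 g/mol.
Moles MgO per formula unit = 1.44 Mg ÷ 1 = 1.4400.
MgO fraction = (1.4400 × 40.304) / 218.436 = 58.038/218.436 = 0.2657.

26.57 wt%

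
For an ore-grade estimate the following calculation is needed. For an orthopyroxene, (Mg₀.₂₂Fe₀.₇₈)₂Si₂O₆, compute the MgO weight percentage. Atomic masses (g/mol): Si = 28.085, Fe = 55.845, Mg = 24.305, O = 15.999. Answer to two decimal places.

Formula mass = 249.976 g/mol.
0.44 Mg → 0.4400 mol MgO per formula unit; M(MgO) = 40.304, so MgO mass = 17.734 g.
17.734/249.976 × 100 = 7.09 wt%.

7.09 wt%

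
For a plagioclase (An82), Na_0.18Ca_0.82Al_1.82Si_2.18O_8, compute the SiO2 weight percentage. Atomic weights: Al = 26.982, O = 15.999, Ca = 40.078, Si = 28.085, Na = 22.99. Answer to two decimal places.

47.57 wt%

M(Na_0.18Ca_0.82Al_1.82Si_2.18O_8) = 275.327 g/mol; M(SiO2) = 60.083 g/mol.
Moles SiO2 per formula unit = 2.18 Si ÷ 1 = 2.1800.
SiO2 fraction = (2.1800 × 60.083) / 275.327 = 130.981/275.327 = 0.4757.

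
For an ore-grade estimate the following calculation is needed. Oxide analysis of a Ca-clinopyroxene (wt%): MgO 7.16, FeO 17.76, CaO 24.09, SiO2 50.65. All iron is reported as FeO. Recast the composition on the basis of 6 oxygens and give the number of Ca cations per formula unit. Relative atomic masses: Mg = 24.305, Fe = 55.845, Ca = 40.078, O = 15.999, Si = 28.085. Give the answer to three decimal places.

1.015 Ca apfu

MgO (M=40.304): mol = 0.17765; Mg = 0.17765, O = 0.17765.
FeO (M=71.844): mol = 0.24720; Fe = 0.24720, O = 0.24720.
CaO (M=56.077): mol = 0.42959; Ca = 0.42959, O = 0.42959.
SiO2 (M=60.083): mol = 0.84300; Si = 0.84300, O = 1.68600.
ΣO = 2.54044; factor = 6/ΣO = 2.36180.
Ca apfu = 0.42959 × 2.36180 = 1.015.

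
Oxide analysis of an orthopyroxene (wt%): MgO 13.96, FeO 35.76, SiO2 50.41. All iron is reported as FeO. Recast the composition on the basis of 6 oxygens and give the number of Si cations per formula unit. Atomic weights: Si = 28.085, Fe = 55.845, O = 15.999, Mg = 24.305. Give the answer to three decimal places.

MgO: 13.96/40.304 = 0.34637 mol → 0.34637 mol Mg, 0.34637 mol O.
FeO: 35.76/71.844 = 0.49775 mol → 0.49775 mol Fe, 0.49775 mol O.
SiO2: 50.41/60.083 = 0.83901 mol → 0.83901 mol Si, 1.67802 mol O.
Total oxygen = 2.52214 mol. Normalization factor = 6/2.52214 = 2.37893.
Si per 6 O = 0.83901 × 2.37893 = 1.996.

1.996 Si apfu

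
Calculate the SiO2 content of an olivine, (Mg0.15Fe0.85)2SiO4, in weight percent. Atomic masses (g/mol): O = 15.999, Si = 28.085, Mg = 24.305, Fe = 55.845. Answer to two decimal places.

Molar mass of (Mg0.15Fe0.85)2SiO4 = 0.30*24.305 + 1.70*55.845 + 1*28.085 + 4*15.999 = 194.309 g/mol.
Each formula unit contains 1 Si, equivalent to 1/1 = 1.0000 mol SiO2.
M(SiO2) = 1×28.085 + 2×15.999 = 60.083 g/mol.
Mass of SiO2 per formula unit = 1.0000 × 60.083 = 60.083 g.
SiO2 wt% = 60.083 / 194.309 × 100 = 30.92%.

30.92 wt%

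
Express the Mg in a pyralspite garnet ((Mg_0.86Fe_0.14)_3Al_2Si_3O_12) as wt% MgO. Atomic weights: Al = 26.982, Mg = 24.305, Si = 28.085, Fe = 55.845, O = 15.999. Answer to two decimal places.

24.97 wt%

Formula mass = 416.369 g/mol.
2.58 Mg → 2.5800 mol MgO per formula unit; M(MgO) = 40.304, so MgO mass = 103.984 g.
103.984/416.369 × 100 = 24.97 wt%.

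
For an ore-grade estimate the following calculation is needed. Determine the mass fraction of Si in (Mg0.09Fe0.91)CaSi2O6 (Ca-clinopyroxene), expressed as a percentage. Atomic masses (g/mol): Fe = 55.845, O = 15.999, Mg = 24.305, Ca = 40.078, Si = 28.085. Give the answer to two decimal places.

22.90 mass %

Formula mass = 0.09·24.305 + 0.91·55.845 + 1·40.078 + 2·28.085 + 6·15.999 = 245.248 g/mol, of which 56.170 g is Si.
So Si makes up 56.170/245.248 = 0.2290 of the mass, i.e. 22.90%.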